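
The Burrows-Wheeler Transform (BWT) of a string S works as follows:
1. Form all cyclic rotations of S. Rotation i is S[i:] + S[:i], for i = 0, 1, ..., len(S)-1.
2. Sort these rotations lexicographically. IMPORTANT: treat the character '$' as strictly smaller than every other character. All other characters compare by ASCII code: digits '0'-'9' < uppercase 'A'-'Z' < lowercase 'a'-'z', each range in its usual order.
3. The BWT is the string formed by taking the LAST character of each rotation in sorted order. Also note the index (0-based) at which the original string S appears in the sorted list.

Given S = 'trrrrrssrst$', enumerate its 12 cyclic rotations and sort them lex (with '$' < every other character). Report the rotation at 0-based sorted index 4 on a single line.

All 12 rotations (rotation i = S[i:]+S[:i]):
  rot[0] = trrrrrssrst$
  rot[1] = rrrrrssrst$t
  rot[2] = rrrrssrst$tr
  rot[3] = rrrssrst$trr
  rot[4] = rrssrst$trrr
  rot[5] = rssrst$trrrr
  rot[6] = ssrst$trrrrr
  rot[7] = srst$trrrrrs
  rot[8] = rst$trrrrrss
  rot[9] = st$trrrrrssr
  rot[10] = t$trrrrrssrs
  rot[11] = $trrrrrssrst
Sorted (with $ < everything):
  sorted[0] = $trrrrrssrst
  sorted[1] = rrrrrssrst$t
  sorted[2] = rrrrssrst$tr
  sorted[3] = rrrssrst$trr
  sorted[4] = rrssrst$trrr
  sorted[5] = rssrst$trrrr
  sorted[6] = rst$trrrrrss
  sorted[7] = srst$trrrrrs
  sorted[8] = ssrst$trrrrr
  sorted[9] = st$trrrrrssr
  sorted[10] = t$trrrrrssrs
  sorted[11] = trrrrrssrst$
sorted[4] = rrssrst$trrr

Answer: rrssrst$trrr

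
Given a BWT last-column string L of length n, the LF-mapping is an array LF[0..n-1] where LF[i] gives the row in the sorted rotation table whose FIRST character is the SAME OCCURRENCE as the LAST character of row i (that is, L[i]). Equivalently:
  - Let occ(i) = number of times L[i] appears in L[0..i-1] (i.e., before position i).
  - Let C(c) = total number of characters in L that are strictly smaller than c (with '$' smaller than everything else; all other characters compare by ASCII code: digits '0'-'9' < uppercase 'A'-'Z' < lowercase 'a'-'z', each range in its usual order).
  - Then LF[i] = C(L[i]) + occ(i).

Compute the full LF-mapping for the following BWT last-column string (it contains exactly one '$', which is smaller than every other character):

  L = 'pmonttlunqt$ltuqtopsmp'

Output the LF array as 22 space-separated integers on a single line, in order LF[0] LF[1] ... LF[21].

Answer: 9 3 7 5 15 16 1 20 6 12 17 0 2 18 21 13 19 8 10 14 4 11

Derivation:
Char counts: '$':1, 'l':2, 'm':2, 'n':2, 'o':2, 'p':3, 'q':2, 's':1, 't':5, 'u':2
C (first-col start): C('$')=0, C('l')=1, C('m')=3, C('n')=5, C('o')=7, C('p')=9, C('q')=12, C('s')=14, C('t')=15, C('u')=20
L[0]='p': occ=0, LF[0]=C('p')+0=9+0=9
L[1]='m': occ=0, LF[1]=C('m')+0=3+0=3
L[2]='o': occ=0, LF[2]=C('o')+0=7+0=7
L[3]='n': occ=0, LF[3]=C('n')+0=5+0=5
L[4]='t': occ=0, LF[4]=C('t')+0=15+0=15
L[5]='t': occ=1, LF[5]=C('t')+1=15+1=16
L[6]='l': occ=0, LF[6]=C('l')+0=1+0=1
L[7]='u': occ=0, LF[7]=C('u')+0=20+0=20
L[8]='n': occ=1, LF[8]=C('n')+1=5+1=6
L[9]='q': occ=0, LF[9]=C('q')+0=12+0=12
L[10]='t': occ=2, LF[10]=C('t')+2=15+2=17
L[11]='$': occ=0, LF[11]=C('$')+0=0+0=0
L[12]='l': occ=1, LF[12]=C('l')+1=1+1=2
L[13]='t': occ=3, LF[13]=C('t')+3=15+3=18
L[14]='u': occ=1, LF[14]=C('u')+1=20+1=21
L[15]='q': occ=1, LF[15]=C('q')+1=12+1=13
L[16]='t': occ=4, LF[16]=C('t')+4=15+4=19
L[17]='o': occ=1, LF[17]=C('o')+1=7+1=8
L[18]='p': occ=1, LF[18]=C('p')+1=9+1=10
L[19]='s': occ=0, LF[19]=C('s')+0=14+0=14
L[20]='m': occ=1, LF[20]=C('m')+1=3+1=4
L[21]='p': occ=2, LF[21]=C('p')+2=9+2=11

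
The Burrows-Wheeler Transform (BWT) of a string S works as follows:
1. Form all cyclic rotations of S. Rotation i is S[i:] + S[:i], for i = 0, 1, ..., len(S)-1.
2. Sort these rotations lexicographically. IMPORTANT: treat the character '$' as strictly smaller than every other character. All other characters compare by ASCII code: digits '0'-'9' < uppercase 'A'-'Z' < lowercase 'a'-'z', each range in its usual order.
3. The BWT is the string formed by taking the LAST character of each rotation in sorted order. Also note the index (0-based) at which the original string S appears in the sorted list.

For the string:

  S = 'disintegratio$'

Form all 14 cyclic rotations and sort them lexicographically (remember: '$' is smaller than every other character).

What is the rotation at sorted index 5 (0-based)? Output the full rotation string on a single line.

All 14 rotations (rotation i = S[i:]+S[:i]):
  rot[0] = disintegratio$
  rot[1] = isintegratio$d
  rot[2] = sintegratio$di
  rot[3] = integratio$dis
  rot[4] = ntegratio$disi
  rot[5] = tegratio$disin
  rot[6] = egratio$disint
  rot[7] = gratio$disinte
  rot[8] = ratio$disinteg
  rot[9] = atio$disintegr
  rot[10] = tio$disintegra
  rot[11] = io$disintegrat
  rot[12] = o$disintegrati
  rot[13] = $disintegratio
Sorted (with $ < everything):
  sorted[0] = $disintegratio
  sorted[1] = atio$disintegr
  sorted[2] = disintegratio$
  sorted[3] = egratio$disint
  sorted[4] = gratio$disinte
  sorted[5] = integratio$dis
  sorted[6] = io$disintegrat
  sorted[7] = isintegratio$d
  sorted[8] = ntegratio$disi
  sorted[9] = o$disintegrati
  sorted[10] = ratio$disinteg
  sorted[11] = sintegratio$di
  sorted[12] = tegratio$disin
  sorted[13] = tio$disintegra
sorted[5] = integratio$dis

Answer: integratio$dis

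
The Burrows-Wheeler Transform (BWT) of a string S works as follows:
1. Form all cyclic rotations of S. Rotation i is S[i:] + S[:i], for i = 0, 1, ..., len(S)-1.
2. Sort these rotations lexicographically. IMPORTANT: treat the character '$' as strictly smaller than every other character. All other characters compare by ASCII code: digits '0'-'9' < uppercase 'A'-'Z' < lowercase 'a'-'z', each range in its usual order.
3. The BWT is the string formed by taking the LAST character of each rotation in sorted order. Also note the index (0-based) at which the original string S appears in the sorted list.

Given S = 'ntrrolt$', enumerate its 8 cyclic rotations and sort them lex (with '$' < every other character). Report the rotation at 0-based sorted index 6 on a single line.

Answer: t$ntrrol

Derivation:
All 8 rotations (rotation i = S[i:]+S[:i]):
  rot[0] = ntrrolt$
  rot[1] = trrolt$n
  rot[2] = rrolt$nt
  rot[3] = rolt$ntr
  rot[4] = olt$ntrr
  rot[5] = lt$ntrro
  rot[6] = t$ntrrol
  rot[7] = $ntrrolt
Sorted (with $ < everything):
  sorted[0] = $ntrrolt
  sorted[1] = lt$ntrro
  sorted[2] = ntrrolt$
  sorted[3] = olt$ntrr
  sorted[4] = rolt$ntr
  sorted[5] = rrolt$nt
  sorted[6] = t$ntrrol
  sorted[7] = trrolt$n
sorted[6] = t$ntrrol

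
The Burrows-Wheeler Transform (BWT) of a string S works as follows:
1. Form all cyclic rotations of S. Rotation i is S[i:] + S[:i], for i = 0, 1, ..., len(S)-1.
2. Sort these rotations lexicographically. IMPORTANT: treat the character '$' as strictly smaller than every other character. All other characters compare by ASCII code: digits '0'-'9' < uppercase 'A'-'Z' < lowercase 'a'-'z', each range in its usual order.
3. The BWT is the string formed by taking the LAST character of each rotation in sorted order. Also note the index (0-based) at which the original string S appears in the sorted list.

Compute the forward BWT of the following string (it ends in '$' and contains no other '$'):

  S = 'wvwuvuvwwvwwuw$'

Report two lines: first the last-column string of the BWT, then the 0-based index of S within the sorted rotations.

Answer: wwvwuwwuuvw$wvv
11

Derivation:
All 15 rotations (rotation i = S[i:]+S[:i]):
  rot[0] = wvwuvuvwwvwwuw$
  rot[1] = vwuvuvwwvwwuw$w
  rot[2] = wuvuvwwvwwuw$wv
  rot[3] = uvuvwwvwwuw$wvw
  rot[4] = vuvwwvwwuw$wvwu
  rot[5] = uvwwvwwuw$wvwuv
  rot[6] = vwwvwwuw$wvwuvu
  rot[7] = wwvwwuw$wvwuvuv
  rot[8] = wvwwuw$wvwuvuvw
  rot[9] = vwwuw$wvwuvuvww
  rot[10] = wwuw$wvwuvuvwwv
  rot[11] = wuw$wvwuvuvwwvw
  rot[12] = uw$wvwuvuvwwvww
  rot[13] = w$wvwuvuvwwvwwu
  rot[14] = $wvwuvuvwwvwwuw
Sorted (with $ < everything):
  sorted[0] = $wvwuvuvwwvwwuw  (last char: 'w')
  sorted[1] = uvuvwwvwwuw$wvw  (last char: 'w')
  sorted[2] = uvwwvwwuw$wvwuv  (last char: 'v')
  sorted[3] = uw$wvwuvuvwwvww  (last char: 'w')
  sorted[4] = vuvwwvwwuw$wvwu  (last char: 'u')
  sorted[5] = vwuvuvwwvwwuw$w  (last char: 'w')
  sorted[6] = vwwuw$wvwuvuvww  (last char: 'w')
  sorted[7] = vwwvwwuw$wvwuvu  (last char: 'u')
  sorted[8] = w$wvwuvuvwwvwwu  (last char: 'u')
  sorted[9] = wuvuvwwvwwuw$wv  (last char: 'v')
  sorted[10] = wuw$wvwuvuvwwvw  (last char: 'w')
  sorted[11] = wvwuvuvwwvwwuw$  (last char: '$')
  sorted[12] = wvwwuw$wvwuvuvw  (last char: 'w')
  sorted[13] = wwuw$wvwuvuvwwv  (last char: 'v')
  sorted[14] = wwvwwuw$wvwuvuv  (last char: 'v')
Last column: wwvwuwwuuvw$wvv
Original string S is at sorted index 11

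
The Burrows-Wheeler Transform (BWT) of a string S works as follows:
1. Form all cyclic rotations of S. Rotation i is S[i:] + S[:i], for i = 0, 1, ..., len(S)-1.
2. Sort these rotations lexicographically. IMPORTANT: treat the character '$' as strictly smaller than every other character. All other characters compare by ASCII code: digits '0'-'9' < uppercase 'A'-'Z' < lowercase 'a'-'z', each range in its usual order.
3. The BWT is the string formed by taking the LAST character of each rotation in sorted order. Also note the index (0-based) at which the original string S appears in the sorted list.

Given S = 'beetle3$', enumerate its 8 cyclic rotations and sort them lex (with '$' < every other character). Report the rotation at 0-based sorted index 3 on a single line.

Answer: e3$beetl

Derivation:
All 8 rotations (rotation i = S[i:]+S[:i]):
  rot[0] = beetle3$
  rot[1] = eetle3$b
  rot[2] = etle3$be
  rot[3] = tle3$bee
  rot[4] = le3$beet
  rot[5] = e3$beetl
  rot[6] = 3$beetle
  rot[7] = $beetle3
Sorted (with $ < everything):
  sorted[0] = $beetle3
  sorted[1] = 3$beetle
  sorted[2] = beetle3$
  sorted[3] = e3$beetl
  sorted[4] = eetle3$b
  sorted[5] = etle3$be
  sorted[6] = le3$beet
  sorted[7] = tle3$bee
sorted[3] = e3$beetl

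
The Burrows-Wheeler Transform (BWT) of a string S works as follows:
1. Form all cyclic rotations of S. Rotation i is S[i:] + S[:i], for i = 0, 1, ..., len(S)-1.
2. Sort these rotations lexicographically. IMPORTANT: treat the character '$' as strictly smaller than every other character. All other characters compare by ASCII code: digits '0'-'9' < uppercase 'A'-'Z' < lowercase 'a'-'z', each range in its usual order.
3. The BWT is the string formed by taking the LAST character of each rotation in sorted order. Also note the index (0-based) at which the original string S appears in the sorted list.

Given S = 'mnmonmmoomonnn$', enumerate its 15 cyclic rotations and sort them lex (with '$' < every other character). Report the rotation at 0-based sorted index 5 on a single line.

All 15 rotations (rotation i = S[i:]+S[:i]):
  rot[0] = mnmonmmoomonnn$
  rot[1] = nmonmmoomonnn$m
  rot[2] = monmmoomonnn$mn
  rot[3] = onmmoomonnn$mnm
  rot[4] = nmmoomonnn$mnmo
  rot[5] = mmoomonnn$mnmon
  rot[6] = moomonnn$mnmonm
  rot[7] = oomonnn$mnmonmm
  rot[8] = omonnn$mnmonmmo
  rot[9] = monnn$mnmonmmoo
  rot[10] = onnn$mnmonmmoom
  rot[11] = nnn$mnmonmmoomo
  rot[12] = nn$mnmonmmoomon
  rot[13] = n$mnmonmmoomonn
  rot[14] = $mnmonmmoomonnn
Sorted (with $ < everything):
  sorted[0] = $mnmonmmoomonnn
  sorted[1] = mmoomonnn$mnmon
  sorted[2] = mnmonmmoomonnn$
  sorted[3] = monmmoomonnn$mn
  sorted[4] = monnn$mnmonmmoo
  sorted[5] = moomonnn$mnmonm
  sorted[6] = n$mnmonmmoomonn
  sorted[7] = nmmoomonnn$mnmo
  sorted[8] = nmonmmoomonnn$m
  sorted[9] = nn$mnmonmmoomon
  sorted[10] = nnn$mnmonmmoomo
  sorted[11] = omonnn$mnmonmmo
  sorted[12] = onmmoomonnn$mnm
  sorted[13] = onnn$mnmonmmoom
  sorted[14] = oomonnn$mnmonmm
sorted[5] = moomonnn$mnmonm

Answer: moomonnn$mnmonm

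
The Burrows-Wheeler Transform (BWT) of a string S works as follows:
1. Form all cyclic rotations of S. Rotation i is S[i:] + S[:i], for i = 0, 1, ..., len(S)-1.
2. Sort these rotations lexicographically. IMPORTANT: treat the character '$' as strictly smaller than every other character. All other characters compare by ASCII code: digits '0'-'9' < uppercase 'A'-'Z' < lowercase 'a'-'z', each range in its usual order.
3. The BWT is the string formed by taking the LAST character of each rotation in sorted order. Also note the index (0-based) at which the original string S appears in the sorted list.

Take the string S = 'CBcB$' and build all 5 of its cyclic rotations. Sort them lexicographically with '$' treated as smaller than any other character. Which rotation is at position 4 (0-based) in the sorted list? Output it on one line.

Answer: cB$CB

Derivation:
All 5 rotations (rotation i = S[i:]+S[:i]):
  rot[0] = CBcB$
  rot[1] = BcB$C
  rot[2] = cB$CB
  rot[3] = B$CBc
  rot[4] = $CBcB
Sorted (with $ < everything):
  sorted[0] = $CBcB
  sorted[1] = B$CBc
  sorted[2] = BcB$C
  sorted[3] = CBcB$
  sorted[4] = cB$CB
sorted[4] = cB$CB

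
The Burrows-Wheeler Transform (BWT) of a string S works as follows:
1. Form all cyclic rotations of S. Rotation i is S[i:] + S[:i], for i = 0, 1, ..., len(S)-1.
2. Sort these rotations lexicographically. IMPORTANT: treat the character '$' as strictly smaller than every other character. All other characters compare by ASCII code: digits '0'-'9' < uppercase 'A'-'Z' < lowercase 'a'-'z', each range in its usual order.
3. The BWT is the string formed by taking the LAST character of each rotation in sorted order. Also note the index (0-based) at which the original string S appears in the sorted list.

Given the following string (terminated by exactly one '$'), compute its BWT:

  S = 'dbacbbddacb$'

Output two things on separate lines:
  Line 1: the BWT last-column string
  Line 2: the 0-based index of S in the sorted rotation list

All 12 rotations (rotation i = S[i:]+S[:i]):
  rot[0] = dbacbbddacb$
  rot[1] = bacbbddacb$d
  rot[2] = acbbddacb$db
  rot[3] = cbbddacb$dba
  rot[4] = bbddacb$dbac
  rot[5] = bddacb$dbacb
  rot[6] = ddacb$dbacbb
  rot[7] = dacb$dbacbbd
  rot[8] = acb$dbacbbdd
  rot[9] = cb$dbacbbdda
  rot[10] = b$dbacbbddac
  rot[11] = $dbacbbddacb
Sorted (with $ < everything):
  sorted[0] = $dbacbbddacb  (last char: 'b')
  sorted[1] = acb$dbacbbdd  (last char: 'd')
  sorted[2] = acbbddacb$db  (last char: 'b')
  sorted[3] = b$dbacbbddac  (last char: 'c')
  sorted[4] = bacbbddacb$d  (last char: 'd')
  sorted[5] = bbddacb$dbac  (last char: 'c')
  sorted[6] = bddacb$dbacb  (last char: 'b')
  sorted[7] = cb$dbacbbdda  (last char: 'a')
  sorted[8] = cbbddacb$dba  (last char: 'a')
  sorted[9] = dacb$dbacbbd  (last char: 'd')
  sorted[10] = dbacbbddacb$  (last char: '$')
  sorted[11] = ddacb$dbacbb  (last char: 'b')
Last column: bdbcdcbaad$b
Original string S is at sorted index 10

Answer: bdbcdcbaad$b
10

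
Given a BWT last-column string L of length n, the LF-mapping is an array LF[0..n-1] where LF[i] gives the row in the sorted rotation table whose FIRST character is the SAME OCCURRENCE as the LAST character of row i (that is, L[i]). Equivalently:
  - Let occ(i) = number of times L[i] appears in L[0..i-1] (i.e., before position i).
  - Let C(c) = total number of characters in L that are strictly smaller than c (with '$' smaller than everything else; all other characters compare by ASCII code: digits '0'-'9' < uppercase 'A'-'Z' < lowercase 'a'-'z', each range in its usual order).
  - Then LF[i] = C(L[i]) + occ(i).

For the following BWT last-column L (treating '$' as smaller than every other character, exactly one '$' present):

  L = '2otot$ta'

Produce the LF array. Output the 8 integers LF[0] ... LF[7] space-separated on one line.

Char counts: '$':1, '2':1, 'a':1, 'o':2, 't':3
C (first-col start): C('$')=0, C('2')=1, C('a')=2, C('o')=3, C('t')=5
L[0]='2': occ=0, LF[0]=C('2')+0=1+0=1
L[1]='o': occ=0, LF[1]=C('o')+0=3+0=3
L[2]='t': occ=0, LF[2]=C('t')+0=5+0=5
L[3]='o': occ=1, LF[3]=C('o')+1=3+1=4
L[4]='t': occ=1, LF[4]=C('t')+1=5+1=6
L[5]='$': occ=0, LF[5]=C('$')+0=0+0=0
L[6]='t': occ=2, LF[6]=C('t')+2=5+2=7
L[7]='a': occ=0, LF[7]=C('a')+0=2+0=2

Answer: 1 3 5 4 6 0 7 2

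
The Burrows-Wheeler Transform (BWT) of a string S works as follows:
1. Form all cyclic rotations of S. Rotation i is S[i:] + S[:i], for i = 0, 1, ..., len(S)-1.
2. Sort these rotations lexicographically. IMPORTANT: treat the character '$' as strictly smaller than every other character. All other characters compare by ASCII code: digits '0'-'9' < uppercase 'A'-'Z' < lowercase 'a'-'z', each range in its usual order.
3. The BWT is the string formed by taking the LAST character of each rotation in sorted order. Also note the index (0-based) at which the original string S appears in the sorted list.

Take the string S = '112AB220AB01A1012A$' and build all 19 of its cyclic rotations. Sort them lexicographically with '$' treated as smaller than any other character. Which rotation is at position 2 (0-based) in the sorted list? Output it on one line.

All 19 rotations (rotation i = S[i:]+S[:i]):
  rot[0] = 112AB220AB01A1012A$
  rot[1] = 12AB220AB01A1012A$1
  rot[2] = 2AB220AB01A1012A$11
  rot[3] = AB220AB01A1012A$112
  rot[4] = B220AB01A1012A$112A
  rot[5] = 220AB01A1012A$112AB
  rot[6] = 20AB01A1012A$112AB2
  rot[7] = 0AB01A1012A$112AB22
  rot[8] = AB01A1012A$112AB220
  rot[9] = B01A1012A$112AB220A
  rot[10] = 01A1012A$112AB220AB
  rot[11] = 1A1012A$112AB220AB0
  rot[12] = A1012A$112AB220AB01
  rot[13] = 1012A$112AB220AB01A
  rot[14] = 012A$112AB220AB01A1
  rot[15] = 12A$112AB220AB01A10
  rot[16] = 2A$112AB220AB01A101
  rot[17] = A$112AB220AB01A1012
  rot[18] = $112AB220AB01A1012A
Sorted (with $ < everything):
  sorted[0] = $112AB220AB01A1012A
  sorted[1] = 012A$112AB220AB01A1
  sorted[2] = 01A1012A$112AB220AB
  sorted[3] = 0AB01A1012A$112AB22
  sorted[4] = 1012A$112AB220AB01A
  sorted[5] = 112AB220AB01A1012A$
  sorted[6] = 12A$112AB220AB01A10
  sorted[7] = 12AB220AB01A1012A$1
  sorted[8] = 1A1012A$112AB220AB0
  sorted[9] = 20AB01A1012A$112AB2
  sorted[10] = 220AB01A1012A$112AB
  sorted[11] = 2A$112AB220AB01A101
  sorted[12] = 2AB220AB01A1012A$11
  sorted[13] = A$112AB220AB01A1012
  sorted[14] = A1012A$112AB220AB01
  sorted[15] = AB01A1012A$112AB220
  sorted[16] = AB220AB01A1012A$112
  sorted[17] = B01A1012A$112AB220A
  sorted[18] = B220AB01A1012A$112A
sorted[2] = 01A1012A$112AB220AB

Answer: 01A1012A$112AB220AB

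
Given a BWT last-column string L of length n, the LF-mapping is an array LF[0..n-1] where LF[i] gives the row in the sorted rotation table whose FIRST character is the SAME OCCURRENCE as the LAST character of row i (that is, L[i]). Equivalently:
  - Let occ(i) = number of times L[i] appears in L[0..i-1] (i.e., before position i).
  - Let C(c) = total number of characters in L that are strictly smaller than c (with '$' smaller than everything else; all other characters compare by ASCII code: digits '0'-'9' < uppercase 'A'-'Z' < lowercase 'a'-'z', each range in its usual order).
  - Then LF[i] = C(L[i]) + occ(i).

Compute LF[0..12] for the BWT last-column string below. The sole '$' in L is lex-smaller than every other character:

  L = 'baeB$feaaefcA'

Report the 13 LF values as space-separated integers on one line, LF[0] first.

Char counts: '$':1, 'A':1, 'B':1, 'a':3, 'b':1, 'c':1, 'e':3, 'f':2
C (first-col start): C('$')=0, C('A')=1, C('B')=2, C('a')=3, C('b')=6, C('c')=7, C('e')=8, C('f')=11
L[0]='b': occ=0, LF[0]=C('b')+0=6+0=6
L[1]='a': occ=0, LF[1]=C('a')+0=3+0=3
L[2]='e': occ=0, LF[2]=C('e')+0=8+0=8
L[3]='B': occ=0, LF[3]=C('B')+0=2+0=2
L[4]='$': occ=0, LF[4]=C('$')+0=0+0=0
L[5]='f': occ=0, LF[5]=C('f')+0=11+0=11
L[6]='e': occ=1, LF[6]=C('e')+1=8+1=9
L[7]='a': occ=1, LF[7]=C('a')+1=3+1=4
L[8]='a': occ=2, LF[8]=C('a')+2=3+2=5
L[9]='e': occ=2, LF[9]=C('e')+2=8+2=10
L[10]='f': occ=1, LF[10]=C('f')+1=11+1=12
L[11]='c': occ=0, LF[11]=C('c')+0=7+0=7
L[12]='A': occ=0, LF[12]=C('A')+0=1+0=1

Answer: 6 3 8 2 0 11 9 4 5 10 12 7 1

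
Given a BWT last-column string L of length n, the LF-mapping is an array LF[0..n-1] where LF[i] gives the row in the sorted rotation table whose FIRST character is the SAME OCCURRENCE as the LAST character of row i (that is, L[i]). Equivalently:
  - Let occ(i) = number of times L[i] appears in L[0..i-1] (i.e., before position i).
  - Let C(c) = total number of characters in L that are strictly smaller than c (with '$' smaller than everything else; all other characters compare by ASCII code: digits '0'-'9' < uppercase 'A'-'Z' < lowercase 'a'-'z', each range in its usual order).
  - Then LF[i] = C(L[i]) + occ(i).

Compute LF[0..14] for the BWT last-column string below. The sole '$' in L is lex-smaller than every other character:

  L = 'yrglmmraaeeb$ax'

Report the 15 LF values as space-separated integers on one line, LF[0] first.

Char counts: '$':1, 'a':3, 'b':1, 'e':2, 'g':1, 'l':1, 'm':2, 'r':2, 'x':1, 'y':1
C (first-col start): C('$')=0, C('a')=1, C('b')=4, C('e')=5, C('g')=7, C('l')=8, C('m')=9, C('r')=11, C('x')=13, C('y')=14
L[0]='y': occ=0, LF[0]=C('y')+0=14+0=14
L[1]='r': occ=0, LF[1]=C('r')+0=11+0=11
L[2]='g': occ=0, LF[2]=C('g')+0=7+0=7
L[3]='l': occ=0, LF[3]=C('l')+0=8+0=8
L[4]='m': occ=0, LF[4]=C('m')+0=9+0=9
L[5]='m': occ=1, LF[5]=C('m')+1=9+1=10
L[6]='r': occ=1, LF[6]=C('r')+1=11+1=12
L[7]='a': occ=0, LF[7]=C('a')+0=1+0=1
L[8]='a': occ=1, LF[8]=C('a')+1=1+1=2
L[9]='e': occ=0, LF[9]=C('e')+0=5+0=5
L[10]='e': occ=1, LF[10]=C('e')+1=5+1=6
L[11]='b': occ=0, LF[11]=C('b')+0=4+0=4
L[12]='$': occ=0, LF[12]=C('$')+0=0+0=0
L[13]='a': occ=2, LF[13]=C('a')+2=1+2=3
L[14]='x': occ=0, LF[14]=C('x')+0=13+0=13

Answer: 14 11 7 8 9 10 12 1 2 5 6 4 0 3 13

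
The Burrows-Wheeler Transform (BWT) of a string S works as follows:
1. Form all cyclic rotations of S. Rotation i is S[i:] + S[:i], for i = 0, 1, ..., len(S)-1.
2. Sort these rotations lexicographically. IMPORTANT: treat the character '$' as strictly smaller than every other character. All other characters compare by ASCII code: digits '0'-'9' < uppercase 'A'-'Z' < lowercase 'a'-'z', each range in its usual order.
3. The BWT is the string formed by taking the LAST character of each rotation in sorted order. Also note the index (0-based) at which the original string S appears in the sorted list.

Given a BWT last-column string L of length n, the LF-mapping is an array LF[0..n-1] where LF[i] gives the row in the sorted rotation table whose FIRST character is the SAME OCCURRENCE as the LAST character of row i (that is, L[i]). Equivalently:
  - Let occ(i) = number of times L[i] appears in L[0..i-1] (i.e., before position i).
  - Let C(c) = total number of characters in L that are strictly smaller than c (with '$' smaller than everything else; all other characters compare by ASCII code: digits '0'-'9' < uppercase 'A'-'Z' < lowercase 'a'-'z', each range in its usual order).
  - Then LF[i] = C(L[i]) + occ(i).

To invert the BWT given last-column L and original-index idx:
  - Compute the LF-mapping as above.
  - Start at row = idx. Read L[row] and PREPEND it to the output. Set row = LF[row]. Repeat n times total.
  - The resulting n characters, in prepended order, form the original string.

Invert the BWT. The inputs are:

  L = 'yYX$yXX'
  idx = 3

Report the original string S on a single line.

Answer: XyYXXy$

Derivation:
LF mapping: 5 4 1 0 6 2 3
Walk LF starting at row 3, prepending L[row]:
  step 1: row=3, L[3]='$', prepend. Next row=LF[3]=0
  step 2: row=0, L[0]='y', prepend. Next row=LF[0]=5
  step 3: row=5, L[5]='X', prepend. Next row=LF[5]=2
  step 4: row=2, L[2]='X', prepend. Next row=LF[2]=1
  step 5: row=1, L[1]='Y', prepend. Next row=LF[1]=4
  step 6: row=4, L[4]='y', prepend. Next row=LF[4]=6
  step 7: row=6, L[6]='X', prepend. Next row=LF[6]=3
Reversed output: XyYXXy$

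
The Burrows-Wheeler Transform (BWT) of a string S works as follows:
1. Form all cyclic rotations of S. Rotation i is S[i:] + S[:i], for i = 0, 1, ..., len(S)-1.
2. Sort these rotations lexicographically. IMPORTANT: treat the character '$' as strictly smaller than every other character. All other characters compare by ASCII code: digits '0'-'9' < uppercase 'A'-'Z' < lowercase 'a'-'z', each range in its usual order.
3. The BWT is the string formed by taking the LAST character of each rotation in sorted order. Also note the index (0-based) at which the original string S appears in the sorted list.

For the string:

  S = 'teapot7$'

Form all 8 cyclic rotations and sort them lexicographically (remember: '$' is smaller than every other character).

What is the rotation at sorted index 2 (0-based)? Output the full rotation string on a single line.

Answer: apot7$te

Derivation:
All 8 rotations (rotation i = S[i:]+S[:i]):
  rot[0] = teapot7$
  rot[1] = eapot7$t
  rot[2] = apot7$te
  rot[3] = pot7$tea
  rot[4] = ot7$teap
  rot[5] = t7$teapo
  rot[6] = 7$teapot
  rot[7] = $teapot7
Sorted (with $ < everything):
  sorted[0] = $teapot7
  sorted[1] = 7$teapot
  sorted[2] = apot7$te
  sorted[3] = eapot7$t
  sorted[4] = ot7$teap
  sorted[5] = pot7$tea
  sorted[6] = t7$teapo
  sorted[7] = teapot7$
sorted[2] = apot7$te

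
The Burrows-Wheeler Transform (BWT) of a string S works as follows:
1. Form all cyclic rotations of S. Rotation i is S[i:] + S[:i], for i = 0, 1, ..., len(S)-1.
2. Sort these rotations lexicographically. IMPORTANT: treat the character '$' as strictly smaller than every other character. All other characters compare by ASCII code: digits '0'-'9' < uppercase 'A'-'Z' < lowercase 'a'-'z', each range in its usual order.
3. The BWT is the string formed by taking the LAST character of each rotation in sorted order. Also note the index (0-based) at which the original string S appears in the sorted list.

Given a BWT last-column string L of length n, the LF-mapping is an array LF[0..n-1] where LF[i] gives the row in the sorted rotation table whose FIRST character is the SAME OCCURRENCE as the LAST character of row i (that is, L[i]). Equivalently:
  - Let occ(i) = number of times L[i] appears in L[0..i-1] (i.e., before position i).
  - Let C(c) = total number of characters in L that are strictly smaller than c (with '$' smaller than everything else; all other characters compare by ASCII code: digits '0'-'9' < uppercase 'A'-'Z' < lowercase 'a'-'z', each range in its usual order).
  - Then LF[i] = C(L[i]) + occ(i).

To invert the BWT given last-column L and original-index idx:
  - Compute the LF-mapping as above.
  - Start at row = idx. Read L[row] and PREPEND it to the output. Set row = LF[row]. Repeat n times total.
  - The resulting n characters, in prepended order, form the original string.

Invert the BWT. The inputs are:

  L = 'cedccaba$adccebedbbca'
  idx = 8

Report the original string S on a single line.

LF mapping: 9 18 15 10 11 1 5 2 0 3 16 12 13 19 6 20 17 7 8 14 4
Walk LF starting at row 8, prepending L[row]:
  step 1: row=8, L[8]='$', prepend. Next row=LF[8]=0
  step 2: row=0, L[0]='c', prepend. Next row=LF[0]=9
  step 3: row=9, L[9]='a', prepend. Next row=LF[9]=3
  step 4: row=3, L[3]='c', prepend. Next row=LF[3]=10
  step 5: row=10, L[10]='d', prepend. Next row=LF[10]=16
  step 6: row=16, L[16]='d', prepend. Next row=LF[16]=17
  step 7: row=17, L[17]='b', prepend. Next row=LF[17]=7
  step 8: row=7, L[7]='a', prepend. Next row=LF[7]=2
  step 9: row=2, L[2]='d', prepend. Next row=LF[2]=15
  step 10: row=15, L[15]='e', prepend. Next row=LF[15]=20
  step 11: row=20, L[20]='a', prepend. Next row=LF[20]=4
  step 12: row=4, L[4]='c', prepend. Next row=LF[4]=11
  step 13: row=11, L[11]='c', prepend. Next row=LF[11]=12
  step 14: row=12, L[12]='c', prepend. Next row=LF[12]=13
  step 15: row=13, L[13]='e', prepend. Next row=LF[13]=19
  step 16: row=19, L[19]='c', prepend. Next row=LF[19]=14
  step 17: row=14, L[14]='b', prepend. Next row=LF[14]=6
  step 18: row=6, L[6]='b', prepend. Next row=LF[6]=5
  step 19: row=5, L[5]='a', prepend. Next row=LF[5]=1
  step 20: row=1, L[1]='e', prepend. Next row=LF[1]=18
  step 21: row=18, L[18]='b', prepend. Next row=LF[18]=8
Reversed output: beabbcecccaedabddcac$

Answer: beabbcecccaedabddcac$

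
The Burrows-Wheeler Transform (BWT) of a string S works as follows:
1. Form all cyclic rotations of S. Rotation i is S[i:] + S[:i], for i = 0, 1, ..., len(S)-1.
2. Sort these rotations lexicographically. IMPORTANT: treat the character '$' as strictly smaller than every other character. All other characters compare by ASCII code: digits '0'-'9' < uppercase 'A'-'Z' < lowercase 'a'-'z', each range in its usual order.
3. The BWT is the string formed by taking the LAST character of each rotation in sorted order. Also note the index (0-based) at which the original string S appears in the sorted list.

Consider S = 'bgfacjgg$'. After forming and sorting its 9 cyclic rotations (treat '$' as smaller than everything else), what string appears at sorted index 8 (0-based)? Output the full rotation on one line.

All 9 rotations (rotation i = S[i:]+S[:i]):
  rot[0] = bgfacjgg$
  rot[1] = gfacjgg$b
  rot[2] = facjgg$bg
  rot[3] = acjgg$bgf
  rot[4] = cjgg$bgfa
  rot[5] = jgg$bgfac
  rot[6] = gg$bgfacj
  rot[7] = g$bgfacjg
  rot[8] = $bgfacjgg
Sorted (with $ < everything):
  sorted[0] = $bgfacjgg
  sorted[1] = acjgg$bgf
  sorted[2] = bgfacjgg$
  sorted[3] = cjgg$bgfa
  sorted[4] = facjgg$bg
  sorted[5] = g$bgfacjg
  sorted[6] = gfacjgg$b
  sorted[7] = gg$bgfacj
  sorted[8] = jgg$bgfac
sorted[8] = jgg$bgfac

Answer: jgg$bgfac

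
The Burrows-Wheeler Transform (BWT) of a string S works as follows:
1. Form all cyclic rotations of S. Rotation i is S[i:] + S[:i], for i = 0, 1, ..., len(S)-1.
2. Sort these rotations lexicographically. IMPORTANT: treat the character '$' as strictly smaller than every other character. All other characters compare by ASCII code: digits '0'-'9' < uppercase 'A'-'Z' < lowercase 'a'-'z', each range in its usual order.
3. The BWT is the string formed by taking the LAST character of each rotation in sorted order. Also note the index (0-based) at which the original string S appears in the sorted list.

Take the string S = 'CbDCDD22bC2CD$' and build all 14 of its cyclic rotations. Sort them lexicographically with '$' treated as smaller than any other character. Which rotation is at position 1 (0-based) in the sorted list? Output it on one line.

All 14 rotations (rotation i = S[i:]+S[:i]):
  rot[0] = CbDCDD22bC2CD$
  rot[1] = bDCDD22bC2CD$C
  rot[2] = DCDD22bC2CD$Cb
  rot[3] = CDD22bC2CD$CbD
  rot[4] = DD22bC2CD$CbDC
  rot[5] = D22bC2CD$CbDCD
  rot[6] = 22bC2CD$CbDCDD
  rot[7] = 2bC2CD$CbDCDD2
  rot[8] = bC2CD$CbDCDD22
  rot[9] = C2CD$CbDCDD22b
  rot[10] = 2CD$CbDCDD22bC
  rot[11] = CD$CbDCDD22bC2
  rot[12] = D$CbDCDD22bC2C
  rot[13] = $CbDCDD22bC2CD
Sorted (with $ < everything):
  sorted[0] = $CbDCDD22bC2CD
  sorted[1] = 22bC2CD$CbDCDD
  sorted[2] = 2CD$CbDCDD22bC
  sorted[3] = 2bC2CD$CbDCDD2
  sorted[4] = C2CD$CbDCDD22b
  sorted[5] = CD$CbDCDD22bC2
  sorted[6] = CDD22bC2CD$CbD
  sorted[7] = CbDCDD22bC2CD$
  sorted[8] = D$CbDCDD22bC2C
  sorted[9] = D22bC2CD$CbDCD
  sorted[10] = DCDD22bC2CD$Cb
  sorted[11] = DD22bC2CD$CbDC
  sorted[12] = bC2CD$CbDCDD22
  sorted[13] = bDCDD22bC2CD$C
sorted[1] = 22bC2CD$CbDCDD

Answer: 22bC2CD$CbDCDD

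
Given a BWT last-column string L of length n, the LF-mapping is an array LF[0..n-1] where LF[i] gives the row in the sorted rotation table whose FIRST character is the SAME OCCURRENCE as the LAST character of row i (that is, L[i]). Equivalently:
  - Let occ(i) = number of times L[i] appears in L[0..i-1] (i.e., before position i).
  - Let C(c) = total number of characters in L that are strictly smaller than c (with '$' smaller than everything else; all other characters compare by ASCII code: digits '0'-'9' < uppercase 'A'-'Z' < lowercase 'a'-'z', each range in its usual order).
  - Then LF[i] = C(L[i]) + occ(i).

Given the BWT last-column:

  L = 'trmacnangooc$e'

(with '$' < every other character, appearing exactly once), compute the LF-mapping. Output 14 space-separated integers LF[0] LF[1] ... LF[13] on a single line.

Answer: 13 12 7 1 3 8 2 9 6 10 11 4 0 5

Derivation:
Char counts: '$':1, 'a':2, 'c':2, 'e':1, 'g':1, 'm':1, 'n':2, 'o':2, 'r':1, 't':1
C (first-col start): C('$')=0, C('a')=1, C('c')=3, C('e')=5, C('g')=6, C('m')=7, C('n')=8, C('o')=10, C('r')=12, C('t')=13
L[0]='t': occ=0, LF[0]=C('t')+0=13+0=13
L[1]='r': occ=0, LF[1]=C('r')+0=12+0=12
L[2]='m': occ=0, LF[2]=C('m')+0=7+0=7
L[3]='a': occ=0, LF[3]=C('a')+0=1+0=1
L[4]='c': occ=0, LF[4]=C('c')+0=3+0=3
L[5]='n': occ=0, LF[5]=C('n')+0=8+0=8
L[6]='a': occ=1, LF[6]=C('a')+1=1+1=2
L[7]='n': occ=1, LF[7]=C('n')+1=8+1=9
L[8]='g': occ=0, LF[8]=C('g')+0=6+0=6
L[9]='o': occ=0, LF[9]=C('o')+0=10+0=10
L[10]='o': occ=1, LF[10]=C('o')+1=10+1=11
L[11]='c': occ=1, LF[11]=C('c')+1=3+1=4
L[12]='$': occ=0, LF[12]=C('$')+0=0+0=0
L[13]='e': occ=0, LF[13]=C('e')+0=5+0=5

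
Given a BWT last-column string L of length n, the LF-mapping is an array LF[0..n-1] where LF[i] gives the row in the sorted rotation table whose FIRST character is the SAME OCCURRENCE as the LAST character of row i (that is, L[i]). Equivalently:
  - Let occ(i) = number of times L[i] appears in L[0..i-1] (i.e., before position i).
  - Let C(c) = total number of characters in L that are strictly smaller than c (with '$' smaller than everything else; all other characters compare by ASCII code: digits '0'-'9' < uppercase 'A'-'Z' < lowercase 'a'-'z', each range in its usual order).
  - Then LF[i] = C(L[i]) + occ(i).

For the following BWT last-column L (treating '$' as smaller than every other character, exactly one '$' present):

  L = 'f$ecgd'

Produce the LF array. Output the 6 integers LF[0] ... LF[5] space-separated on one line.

Char counts: '$':1, 'c':1, 'd':1, 'e':1, 'f':1, 'g':1
C (first-col start): C('$')=0, C('c')=1, C('d')=2, C('e')=3, C('f')=4, C('g')=5
L[0]='f': occ=0, LF[0]=C('f')+0=4+0=4
L[1]='$': occ=0, LF[1]=C('$')+0=0+0=0
L[2]='e': occ=0, LF[2]=C('e')+0=3+0=3
L[3]='c': occ=0, LF[3]=C('c')+0=1+0=1
L[4]='g': occ=0, LF[4]=C('g')+0=5+0=5
L[5]='d': occ=0, LF[5]=C('d')+0=2+0=2

Answer: 4 0 3 1 5 2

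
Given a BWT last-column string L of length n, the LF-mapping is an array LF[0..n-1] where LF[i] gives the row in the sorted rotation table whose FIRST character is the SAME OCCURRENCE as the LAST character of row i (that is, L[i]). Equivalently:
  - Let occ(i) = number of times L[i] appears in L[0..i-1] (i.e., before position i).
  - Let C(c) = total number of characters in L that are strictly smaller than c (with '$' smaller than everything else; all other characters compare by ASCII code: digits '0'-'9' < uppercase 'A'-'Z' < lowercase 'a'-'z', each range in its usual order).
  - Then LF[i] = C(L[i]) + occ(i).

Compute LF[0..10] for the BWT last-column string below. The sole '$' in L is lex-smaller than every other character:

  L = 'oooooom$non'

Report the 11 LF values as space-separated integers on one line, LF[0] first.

Answer: 4 5 6 7 8 9 1 0 2 10 3

Derivation:
Char counts: '$':1, 'm':1, 'n':2, 'o':7
C (first-col start): C('$')=0, C('m')=1, C('n')=2, C('o')=4
L[0]='o': occ=0, LF[0]=C('o')+0=4+0=4
L[1]='o': occ=1, LF[1]=C('o')+1=4+1=5
L[2]='o': occ=2, LF[2]=C('o')+2=4+2=6
L[3]='o': occ=3, LF[3]=C('o')+3=4+3=7
L[4]='o': occ=4, LF[4]=C('o')+4=4+4=8
L[5]='o': occ=5, LF[5]=C('o')+5=4+5=9
L[6]='m': occ=0, LF[6]=C('m')+0=1+0=1
L[7]='$': occ=0, LF[7]=C('$')+0=0+0=0
L[8]='n': occ=0, LF[8]=C('n')+0=2+0=2
L[9]='o': occ=6, LF[9]=C('o')+6=4+6=10
L[10]='n': occ=1, LF[10]=C('n')+1=2+1=3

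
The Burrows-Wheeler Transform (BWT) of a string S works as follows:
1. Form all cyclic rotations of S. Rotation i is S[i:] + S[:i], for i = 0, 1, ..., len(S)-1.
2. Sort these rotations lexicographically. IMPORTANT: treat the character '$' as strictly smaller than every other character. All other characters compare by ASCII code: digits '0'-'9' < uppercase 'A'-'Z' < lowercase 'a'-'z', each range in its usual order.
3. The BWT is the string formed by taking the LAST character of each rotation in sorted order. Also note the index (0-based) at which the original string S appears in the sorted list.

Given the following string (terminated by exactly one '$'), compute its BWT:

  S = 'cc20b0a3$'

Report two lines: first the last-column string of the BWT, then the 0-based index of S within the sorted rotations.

All 9 rotations (rotation i = S[i:]+S[:i]):
  rot[0] = cc20b0a3$
  rot[1] = c20b0a3$c
  rot[2] = 20b0a3$cc
  rot[3] = 0b0a3$cc2
  rot[4] = b0a3$cc20
  rot[5] = 0a3$cc20b
  rot[6] = a3$cc20b0
  rot[7] = 3$cc20b0a
  rot[8] = $cc20b0a3
Sorted (with $ < everything):
  sorted[0] = $cc20b0a3  (last char: '3')
  sorted[1] = 0a3$cc20b  (last char: 'b')
  sorted[2] = 0b0a3$cc2  (last char: '2')
  sorted[3] = 20b0a3$cc  (last char: 'c')
  sorted[4] = 3$cc20b0a  (last char: 'a')
  sorted[5] = a3$cc20b0  (last char: '0')
  sorted[6] = b0a3$cc20  (last char: '0')
  sorted[7] = c20b0a3$c  (last char: 'c')
  sorted[8] = cc20b0a3$  (last char: '$')
Last column: 3b2ca00c$
Original string S is at sorted index 8

Answer: 3b2ca00c$
8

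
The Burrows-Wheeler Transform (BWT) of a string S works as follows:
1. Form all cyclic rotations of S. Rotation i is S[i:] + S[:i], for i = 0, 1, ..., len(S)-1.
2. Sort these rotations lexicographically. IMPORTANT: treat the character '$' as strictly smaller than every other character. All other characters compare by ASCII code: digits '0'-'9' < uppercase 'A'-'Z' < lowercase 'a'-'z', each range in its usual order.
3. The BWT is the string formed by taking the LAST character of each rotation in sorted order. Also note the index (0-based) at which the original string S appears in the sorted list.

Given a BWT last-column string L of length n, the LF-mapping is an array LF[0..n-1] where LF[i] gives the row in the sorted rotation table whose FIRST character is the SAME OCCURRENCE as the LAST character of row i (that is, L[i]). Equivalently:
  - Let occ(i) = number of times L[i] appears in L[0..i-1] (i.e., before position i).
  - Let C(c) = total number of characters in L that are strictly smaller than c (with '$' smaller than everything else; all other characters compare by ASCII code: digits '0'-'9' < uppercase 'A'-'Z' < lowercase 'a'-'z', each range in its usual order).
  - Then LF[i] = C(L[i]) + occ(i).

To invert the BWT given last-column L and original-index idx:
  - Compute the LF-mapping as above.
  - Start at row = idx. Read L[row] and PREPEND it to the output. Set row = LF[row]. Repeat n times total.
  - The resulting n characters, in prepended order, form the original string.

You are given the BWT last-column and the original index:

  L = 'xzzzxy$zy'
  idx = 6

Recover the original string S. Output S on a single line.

LF mapping: 1 5 6 7 2 3 0 8 4
Walk LF starting at row 6, prepending L[row]:
  step 1: row=6, L[6]='$', prepend. Next row=LF[6]=0
  step 2: row=0, L[0]='x', prepend. Next row=LF[0]=1
  step 3: row=1, L[1]='z', prepend. Next row=LF[1]=5
  step 4: row=5, L[5]='y', prepend. Next row=LF[5]=3
  step 5: row=3, L[3]='z', prepend. Next row=LF[3]=7
  step 6: row=7, L[7]='z', prepend. Next row=LF[7]=8
  step 7: row=8, L[8]='y', prepend. Next row=LF[8]=4
  step 8: row=4, L[4]='x', prepend. Next row=LF[4]=2
  step 9: row=2, L[2]='z', prepend. Next row=LF[2]=6
Reversed output: zxyzzyzx$

Answer: zxyzzyzx$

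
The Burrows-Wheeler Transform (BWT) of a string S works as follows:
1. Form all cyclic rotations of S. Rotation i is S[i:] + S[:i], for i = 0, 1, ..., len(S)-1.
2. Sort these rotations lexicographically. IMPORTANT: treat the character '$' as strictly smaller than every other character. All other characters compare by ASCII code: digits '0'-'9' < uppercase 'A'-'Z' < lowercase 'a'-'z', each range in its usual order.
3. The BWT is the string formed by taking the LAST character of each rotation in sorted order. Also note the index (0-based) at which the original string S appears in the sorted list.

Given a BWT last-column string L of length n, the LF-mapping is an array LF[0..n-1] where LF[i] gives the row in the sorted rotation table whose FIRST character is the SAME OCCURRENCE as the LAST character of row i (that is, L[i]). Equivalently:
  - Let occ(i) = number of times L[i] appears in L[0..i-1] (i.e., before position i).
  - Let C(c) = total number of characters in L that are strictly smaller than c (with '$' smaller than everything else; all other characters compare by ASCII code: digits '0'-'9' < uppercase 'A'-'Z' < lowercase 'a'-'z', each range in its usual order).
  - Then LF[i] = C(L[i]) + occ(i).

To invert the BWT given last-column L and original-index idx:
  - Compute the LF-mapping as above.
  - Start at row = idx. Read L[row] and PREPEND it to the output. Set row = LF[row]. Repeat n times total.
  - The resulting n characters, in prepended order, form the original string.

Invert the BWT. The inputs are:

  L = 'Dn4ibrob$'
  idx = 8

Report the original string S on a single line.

Answer: ribbon4D$

Derivation:
LF mapping: 2 6 1 5 3 8 7 4 0
Walk LF starting at row 8, prepending L[row]:
  step 1: row=8, L[8]='$', prepend. Next row=LF[8]=0
  step 2: row=0, L[0]='D', prepend. Next row=LF[0]=2
  step 3: row=2, L[2]='4', prepend. Next row=LF[2]=1
  step 4: row=1, L[1]='n', prepend. Next row=LF[1]=6
  step 5: row=6, L[6]='o', prepend. Next row=LF[6]=7
  step 6: row=7, L[7]='b', prepend. Next row=LF[7]=4
  step 7: row=4, L[4]='b', prepend. Next row=LF[4]=3
  step 8: row=3, L[3]='i', prepend. Next row=LF[3]=5
  step 9: row=5, L[5]='r', prepend. Next row=LF[5]=8
Reversed output: ribbon4D$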